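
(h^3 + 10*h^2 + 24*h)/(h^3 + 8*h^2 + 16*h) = (h + 6)/(h + 4)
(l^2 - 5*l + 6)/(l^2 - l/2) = 2*(l^2 - 5*l + 6)/(l*(2*l - 1))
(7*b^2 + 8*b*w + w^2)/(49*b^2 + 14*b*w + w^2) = (b + w)/(7*b + w)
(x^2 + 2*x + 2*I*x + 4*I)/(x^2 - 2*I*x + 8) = (x + 2)/(x - 4*I)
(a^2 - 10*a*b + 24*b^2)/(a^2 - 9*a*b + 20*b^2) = (a - 6*b)/(a - 5*b)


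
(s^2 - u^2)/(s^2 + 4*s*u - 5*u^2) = (s + u)/(s + 5*u)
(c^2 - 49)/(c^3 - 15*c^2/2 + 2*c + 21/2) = 2*(c + 7)/(2*c^2 - c - 3)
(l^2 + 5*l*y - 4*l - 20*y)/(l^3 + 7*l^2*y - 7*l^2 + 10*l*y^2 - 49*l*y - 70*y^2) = (l - 4)/(l^2 + 2*l*y - 7*l - 14*y)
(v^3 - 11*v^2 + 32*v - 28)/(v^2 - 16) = (v^3 - 11*v^2 + 32*v - 28)/(v^2 - 16)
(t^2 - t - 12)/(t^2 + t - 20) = (t + 3)/(t + 5)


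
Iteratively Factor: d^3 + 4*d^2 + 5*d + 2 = (d + 2)*(d^2 + 2*d + 1) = (d + 1)*(d + 2)*(d + 1)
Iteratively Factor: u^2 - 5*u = (u)*(u - 5)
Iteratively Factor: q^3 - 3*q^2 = (q)*(q^2 - 3*q) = q*(q - 3)*(q)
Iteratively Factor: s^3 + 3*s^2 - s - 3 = (s + 3)*(s^2 - 1) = (s + 1)*(s + 3)*(s - 1)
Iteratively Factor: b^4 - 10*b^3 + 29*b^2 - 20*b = (b)*(b^3 - 10*b^2 + 29*b - 20) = b*(b - 1)*(b^2 - 9*b + 20) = b*(b - 5)*(b - 1)*(b - 4)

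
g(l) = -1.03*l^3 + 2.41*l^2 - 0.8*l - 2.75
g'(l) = -3.09*l^2 + 4.82*l - 0.8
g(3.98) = -32.69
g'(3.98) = -30.56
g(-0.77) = -0.23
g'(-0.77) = -6.34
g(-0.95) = 1.07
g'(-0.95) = -8.17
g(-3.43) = 69.91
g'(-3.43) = -53.69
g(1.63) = -2.11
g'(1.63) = -1.15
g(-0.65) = -0.93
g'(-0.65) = -5.24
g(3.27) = -15.61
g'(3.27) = -18.08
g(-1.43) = 6.33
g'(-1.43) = -14.01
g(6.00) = -143.27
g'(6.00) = -83.12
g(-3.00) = 49.15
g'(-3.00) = -43.07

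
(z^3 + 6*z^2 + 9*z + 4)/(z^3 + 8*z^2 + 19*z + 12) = (z + 1)/(z + 3)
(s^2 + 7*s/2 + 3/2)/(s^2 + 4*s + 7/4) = 2*(s + 3)/(2*s + 7)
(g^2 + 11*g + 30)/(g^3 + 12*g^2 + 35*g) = (g + 6)/(g*(g + 7))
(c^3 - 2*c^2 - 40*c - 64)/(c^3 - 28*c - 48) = (c - 8)/(c - 6)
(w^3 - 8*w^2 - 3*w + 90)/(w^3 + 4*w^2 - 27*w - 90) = (w - 6)/(w + 6)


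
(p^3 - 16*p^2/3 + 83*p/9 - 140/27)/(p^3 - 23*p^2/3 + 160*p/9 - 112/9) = (p - 5/3)/(p - 4)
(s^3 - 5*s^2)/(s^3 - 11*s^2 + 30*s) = s/(s - 6)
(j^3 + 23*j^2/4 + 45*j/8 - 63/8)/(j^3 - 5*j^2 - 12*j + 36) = (8*j^2 + 22*j - 21)/(8*(j^2 - 8*j + 12))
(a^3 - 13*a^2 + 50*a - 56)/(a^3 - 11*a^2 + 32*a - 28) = (a - 4)/(a - 2)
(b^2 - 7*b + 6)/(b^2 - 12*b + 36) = (b - 1)/(b - 6)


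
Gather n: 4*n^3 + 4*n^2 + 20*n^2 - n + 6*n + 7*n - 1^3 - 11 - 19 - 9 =4*n^3 + 24*n^2 + 12*n - 40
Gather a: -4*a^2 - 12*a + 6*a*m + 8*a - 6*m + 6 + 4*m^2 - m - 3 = -4*a^2 + a*(6*m - 4) + 4*m^2 - 7*m + 3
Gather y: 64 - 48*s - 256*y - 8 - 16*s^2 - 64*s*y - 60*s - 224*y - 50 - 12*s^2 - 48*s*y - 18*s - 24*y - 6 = -28*s^2 - 126*s + y*(-112*s - 504)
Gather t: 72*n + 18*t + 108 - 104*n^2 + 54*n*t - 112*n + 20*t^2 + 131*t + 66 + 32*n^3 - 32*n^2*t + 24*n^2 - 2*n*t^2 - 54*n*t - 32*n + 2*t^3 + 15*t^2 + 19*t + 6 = 32*n^3 - 80*n^2 - 72*n + 2*t^3 + t^2*(35 - 2*n) + t*(168 - 32*n^2) + 180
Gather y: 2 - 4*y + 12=14 - 4*y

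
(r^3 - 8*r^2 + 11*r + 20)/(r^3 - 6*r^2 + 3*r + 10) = (r - 4)/(r - 2)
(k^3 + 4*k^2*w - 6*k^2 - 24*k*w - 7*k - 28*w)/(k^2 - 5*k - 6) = (k^2 + 4*k*w - 7*k - 28*w)/(k - 6)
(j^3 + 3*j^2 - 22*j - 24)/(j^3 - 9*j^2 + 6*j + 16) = (j^2 + 2*j - 24)/(j^2 - 10*j + 16)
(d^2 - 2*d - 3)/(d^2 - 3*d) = (d + 1)/d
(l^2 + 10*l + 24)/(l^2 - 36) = (l + 4)/(l - 6)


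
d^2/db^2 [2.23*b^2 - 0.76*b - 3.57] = 4.46000000000000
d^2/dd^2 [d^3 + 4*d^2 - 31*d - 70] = 6*d + 8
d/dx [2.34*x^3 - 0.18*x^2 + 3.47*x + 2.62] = 7.02*x^2 - 0.36*x + 3.47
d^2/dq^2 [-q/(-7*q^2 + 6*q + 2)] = 2*(-4*q*(7*q - 3)^2 + 3*(2 - 7*q)*(-7*q^2 + 6*q + 2))/(-7*q^2 + 6*q + 2)^3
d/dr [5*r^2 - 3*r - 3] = 10*r - 3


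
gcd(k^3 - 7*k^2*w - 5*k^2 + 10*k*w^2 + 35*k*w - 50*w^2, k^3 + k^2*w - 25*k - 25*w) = k - 5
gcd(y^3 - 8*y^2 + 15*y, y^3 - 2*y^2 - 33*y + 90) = y^2 - 8*y + 15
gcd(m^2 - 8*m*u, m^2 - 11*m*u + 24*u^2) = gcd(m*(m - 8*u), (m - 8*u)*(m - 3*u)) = -m + 8*u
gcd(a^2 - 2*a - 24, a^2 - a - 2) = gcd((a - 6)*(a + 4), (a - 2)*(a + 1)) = 1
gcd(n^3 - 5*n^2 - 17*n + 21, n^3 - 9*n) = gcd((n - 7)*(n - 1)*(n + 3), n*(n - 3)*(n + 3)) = n + 3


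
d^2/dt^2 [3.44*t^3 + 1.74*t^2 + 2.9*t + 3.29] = 20.64*t + 3.48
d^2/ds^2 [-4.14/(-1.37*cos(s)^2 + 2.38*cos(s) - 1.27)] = (-31.081464*(1 - cos(s)^2)^2 + 40.496652*cos(s)^3 - 10.178604*cos(s)^2 - 93.506868*cos(s) + 63.576324)/(1.37*cos(s)^2 - 2.38*cos(s) + 1.27)^3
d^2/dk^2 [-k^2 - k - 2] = -2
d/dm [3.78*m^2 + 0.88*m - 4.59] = 7.56*m + 0.88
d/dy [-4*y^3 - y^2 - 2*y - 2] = -12*y^2 - 2*y - 2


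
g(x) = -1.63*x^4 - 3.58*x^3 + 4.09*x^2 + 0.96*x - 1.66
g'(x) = -6.52*x^3 - 10.74*x^2 + 8.18*x + 0.96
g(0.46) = -0.77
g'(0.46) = 1.82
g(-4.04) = -136.94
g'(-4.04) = 222.54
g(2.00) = -38.10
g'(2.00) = -77.80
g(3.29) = -272.69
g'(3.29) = -320.56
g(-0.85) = 1.83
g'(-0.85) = -9.75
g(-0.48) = -0.87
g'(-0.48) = -4.72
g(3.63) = -398.54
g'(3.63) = -422.73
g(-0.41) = -1.17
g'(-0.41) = -3.75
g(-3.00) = -3.10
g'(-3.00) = 55.80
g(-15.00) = -69532.06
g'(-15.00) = 19466.76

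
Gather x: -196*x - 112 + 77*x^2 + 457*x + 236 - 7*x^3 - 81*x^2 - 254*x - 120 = -7*x^3 - 4*x^2 + 7*x + 4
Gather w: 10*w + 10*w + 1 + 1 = 20*w + 2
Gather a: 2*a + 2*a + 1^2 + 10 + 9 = 4*a + 20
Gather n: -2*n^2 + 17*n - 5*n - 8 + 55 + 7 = -2*n^2 + 12*n + 54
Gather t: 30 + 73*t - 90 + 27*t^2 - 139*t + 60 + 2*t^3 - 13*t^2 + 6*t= 2*t^3 + 14*t^2 - 60*t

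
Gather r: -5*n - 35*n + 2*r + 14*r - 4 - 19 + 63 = -40*n + 16*r + 40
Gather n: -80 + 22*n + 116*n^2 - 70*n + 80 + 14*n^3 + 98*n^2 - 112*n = 14*n^3 + 214*n^2 - 160*n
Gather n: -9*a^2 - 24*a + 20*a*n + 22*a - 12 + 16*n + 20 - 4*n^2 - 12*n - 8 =-9*a^2 - 2*a - 4*n^2 + n*(20*a + 4)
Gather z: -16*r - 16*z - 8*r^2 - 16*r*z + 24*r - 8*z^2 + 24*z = -8*r^2 + 8*r - 8*z^2 + z*(8 - 16*r)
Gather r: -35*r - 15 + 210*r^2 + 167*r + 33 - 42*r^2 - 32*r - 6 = 168*r^2 + 100*r + 12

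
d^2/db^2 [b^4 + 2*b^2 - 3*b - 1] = 12*b^2 + 4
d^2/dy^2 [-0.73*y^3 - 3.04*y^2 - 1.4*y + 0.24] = -4.38*y - 6.08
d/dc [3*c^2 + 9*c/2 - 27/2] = 6*c + 9/2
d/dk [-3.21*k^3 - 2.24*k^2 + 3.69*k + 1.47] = -9.63*k^2 - 4.48*k + 3.69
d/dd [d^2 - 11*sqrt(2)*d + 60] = 2*d - 11*sqrt(2)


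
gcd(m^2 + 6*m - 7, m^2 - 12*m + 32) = 1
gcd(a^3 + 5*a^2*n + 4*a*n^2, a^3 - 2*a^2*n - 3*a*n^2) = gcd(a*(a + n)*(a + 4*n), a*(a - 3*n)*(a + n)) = a^2 + a*n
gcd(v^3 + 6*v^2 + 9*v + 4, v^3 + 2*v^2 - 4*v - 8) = 1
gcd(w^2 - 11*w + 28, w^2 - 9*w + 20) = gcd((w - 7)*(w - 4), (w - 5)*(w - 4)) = w - 4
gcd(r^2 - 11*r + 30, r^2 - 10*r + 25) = r - 5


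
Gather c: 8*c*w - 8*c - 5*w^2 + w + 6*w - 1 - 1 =c*(8*w - 8) - 5*w^2 + 7*w - 2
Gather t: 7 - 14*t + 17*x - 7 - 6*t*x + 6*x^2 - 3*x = t*(-6*x - 14) + 6*x^2 + 14*x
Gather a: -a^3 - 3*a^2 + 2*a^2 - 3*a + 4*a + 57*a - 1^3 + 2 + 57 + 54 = -a^3 - a^2 + 58*a + 112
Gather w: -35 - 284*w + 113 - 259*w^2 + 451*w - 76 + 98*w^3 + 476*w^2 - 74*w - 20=98*w^3 + 217*w^2 + 93*w - 18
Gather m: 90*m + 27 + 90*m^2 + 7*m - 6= 90*m^2 + 97*m + 21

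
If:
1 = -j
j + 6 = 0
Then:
No Solution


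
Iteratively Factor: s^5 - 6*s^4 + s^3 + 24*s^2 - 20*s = (s - 5)*(s^4 - s^3 - 4*s^2 + 4*s) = (s - 5)*(s - 2)*(s^3 + s^2 - 2*s) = (s - 5)*(s - 2)*(s + 2)*(s^2 - s) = s*(s - 5)*(s - 2)*(s + 2)*(s - 1)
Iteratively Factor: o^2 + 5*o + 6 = (o + 2)*(o + 3)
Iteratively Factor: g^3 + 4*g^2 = (g + 4)*(g^2) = g*(g + 4)*(g)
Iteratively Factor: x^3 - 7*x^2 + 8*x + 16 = (x - 4)*(x^2 - 3*x - 4) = (x - 4)*(x + 1)*(x - 4)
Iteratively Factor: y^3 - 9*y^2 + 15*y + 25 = (y + 1)*(y^2 - 10*y + 25) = (y - 5)*(y + 1)*(y - 5)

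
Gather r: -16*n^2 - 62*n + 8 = -16*n^2 - 62*n + 8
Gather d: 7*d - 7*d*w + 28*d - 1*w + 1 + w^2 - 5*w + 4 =d*(35 - 7*w) + w^2 - 6*w + 5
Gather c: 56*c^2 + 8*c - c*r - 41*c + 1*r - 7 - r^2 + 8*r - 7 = 56*c^2 + c*(-r - 33) - r^2 + 9*r - 14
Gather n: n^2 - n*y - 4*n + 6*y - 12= n^2 + n*(-y - 4) + 6*y - 12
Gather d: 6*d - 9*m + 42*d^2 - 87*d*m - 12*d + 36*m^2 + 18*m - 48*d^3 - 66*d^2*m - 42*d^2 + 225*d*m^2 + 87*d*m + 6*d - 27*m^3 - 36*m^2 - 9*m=-48*d^3 - 66*d^2*m + 225*d*m^2 - 27*m^3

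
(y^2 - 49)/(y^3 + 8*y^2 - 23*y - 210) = (y - 7)/(y^2 + y - 30)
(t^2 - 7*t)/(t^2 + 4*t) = (t - 7)/(t + 4)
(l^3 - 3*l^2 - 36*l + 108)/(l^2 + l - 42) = (l^2 + 3*l - 18)/(l + 7)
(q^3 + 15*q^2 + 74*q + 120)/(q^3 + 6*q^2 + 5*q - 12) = (q^2 + 11*q + 30)/(q^2 + 2*q - 3)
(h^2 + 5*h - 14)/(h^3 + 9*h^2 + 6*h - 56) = 1/(h + 4)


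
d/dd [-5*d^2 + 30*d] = 30 - 10*d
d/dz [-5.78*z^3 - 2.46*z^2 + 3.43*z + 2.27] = -17.34*z^2 - 4.92*z + 3.43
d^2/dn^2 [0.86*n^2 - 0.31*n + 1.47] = 1.72000000000000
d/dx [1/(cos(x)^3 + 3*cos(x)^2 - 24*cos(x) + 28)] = 3*(cos(x) + 4)*sin(x)/((cos(x) - 2)^3*(cos(x) + 7)^2)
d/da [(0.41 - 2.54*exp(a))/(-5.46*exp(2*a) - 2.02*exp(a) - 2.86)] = (-13.8684*exp(2*a) + 4.4772*exp(a) + 8.0926)*exp(a)/(29.8116*exp(4*a) + 22.0584*exp(3*a) + 35.3116*exp(2*a) + 11.5544*exp(a) + 8.1796)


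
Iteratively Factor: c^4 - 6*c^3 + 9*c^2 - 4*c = (c - 1)*(c^3 - 5*c^2 + 4*c) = (c - 1)^2*(c^2 - 4*c) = c*(c - 1)^2*(c - 4)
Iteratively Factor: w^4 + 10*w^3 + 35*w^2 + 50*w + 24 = (w + 2)*(w^3 + 8*w^2 + 19*w + 12) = (w + 2)*(w + 4)*(w^2 + 4*w + 3) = (w + 1)*(w + 2)*(w + 4)*(w + 3)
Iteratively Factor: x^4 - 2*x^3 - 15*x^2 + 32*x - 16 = (x + 4)*(x^3 - 6*x^2 + 9*x - 4) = (x - 1)*(x + 4)*(x^2 - 5*x + 4) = (x - 4)*(x - 1)*(x + 4)*(x - 1)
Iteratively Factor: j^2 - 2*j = (j - 2)*(j)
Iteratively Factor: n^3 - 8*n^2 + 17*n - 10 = (n - 1)*(n^2 - 7*n + 10) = (n - 5)*(n - 1)*(n - 2)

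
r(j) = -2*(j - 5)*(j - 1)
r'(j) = 12 - 4*j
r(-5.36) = -131.78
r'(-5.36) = 33.44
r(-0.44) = -15.67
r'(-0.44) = 13.76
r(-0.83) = -21.34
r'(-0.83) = 15.32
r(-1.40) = -30.72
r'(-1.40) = 17.60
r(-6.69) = -179.79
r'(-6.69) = 38.76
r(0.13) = -8.47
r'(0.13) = 11.48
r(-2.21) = -46.29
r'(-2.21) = 20.84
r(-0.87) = -21.95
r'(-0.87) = 15.48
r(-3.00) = -64.00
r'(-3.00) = 24.00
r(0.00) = -10.00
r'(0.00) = 12.00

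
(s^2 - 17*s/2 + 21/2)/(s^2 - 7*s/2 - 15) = (-2*s^2 + 17*s - 21)/(-2*s^2 + 7*s + 30)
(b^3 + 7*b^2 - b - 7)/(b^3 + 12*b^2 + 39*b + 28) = (b - 1)/(b + 4)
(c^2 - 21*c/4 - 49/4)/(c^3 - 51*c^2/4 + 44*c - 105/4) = (4*c + 7)/(4*c^2 - 23*c + 15)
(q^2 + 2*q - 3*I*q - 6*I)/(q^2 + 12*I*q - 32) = (q^2 + q*(2 - 3*I) - 6*I)/(q^2 + 12*I*q - 32)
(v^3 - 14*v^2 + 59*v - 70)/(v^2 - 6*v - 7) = (v^2 - 7*v + 10)/(v + 1)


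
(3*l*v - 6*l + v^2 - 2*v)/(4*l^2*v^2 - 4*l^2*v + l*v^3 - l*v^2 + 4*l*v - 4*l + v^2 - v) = (3*l*v - 6*l + v^2 - 2*v)/(4*l^2*v^2 - 4*l^2*v + l*v^3 - l*v^2 + 4*l*v - 4*l + v^2 - v)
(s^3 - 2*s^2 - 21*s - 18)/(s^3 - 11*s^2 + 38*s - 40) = (s^3 - 2*s^2 - 21*s - 18)/(s^3 - 11*s^2 + 38*s - 40)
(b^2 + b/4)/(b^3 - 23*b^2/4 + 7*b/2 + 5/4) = b/(b^2 - 6*b + 5)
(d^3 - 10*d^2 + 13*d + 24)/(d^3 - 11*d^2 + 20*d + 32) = (d - 3)/(d - 4)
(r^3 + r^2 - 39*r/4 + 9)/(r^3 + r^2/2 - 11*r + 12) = (r - 3/2)/(r - 2)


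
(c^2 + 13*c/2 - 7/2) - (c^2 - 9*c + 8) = 31*c/2 - 23/2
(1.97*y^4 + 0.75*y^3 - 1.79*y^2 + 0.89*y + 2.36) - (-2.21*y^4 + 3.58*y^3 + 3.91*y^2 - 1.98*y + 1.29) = 4.18*y^4 - 2.83*y^3 - 5.7*y^2 + 2.87*y + 1.07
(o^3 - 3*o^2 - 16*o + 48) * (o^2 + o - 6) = o^5 - 2*o^4 - 25*o^3 + 50*o^2 + 144*o - 288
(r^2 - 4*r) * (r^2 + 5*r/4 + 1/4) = r^4 - 11*r^3/4 - 19*r^2/4 - r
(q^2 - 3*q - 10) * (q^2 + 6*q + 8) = q^4 + 3*q^3 - 20*q^2 - 84*q - 80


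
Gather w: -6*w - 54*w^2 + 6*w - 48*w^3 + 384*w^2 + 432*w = -48*w^3 + 330*w^2 + 432*w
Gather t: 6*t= 6*t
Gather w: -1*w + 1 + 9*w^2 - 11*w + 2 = 9*w^2 - 12*w + 3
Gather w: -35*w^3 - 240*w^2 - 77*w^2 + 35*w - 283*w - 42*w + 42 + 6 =-35*w^3 - 317*w^2 - 290*w + 48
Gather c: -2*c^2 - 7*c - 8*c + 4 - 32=-2*c^2 - 15*c - 28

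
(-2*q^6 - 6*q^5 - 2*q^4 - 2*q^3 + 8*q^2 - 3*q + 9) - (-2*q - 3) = -2*q^6 - 6*q^5 - 2*q^4 - 2*q^3 + 8*q^2 - q + 12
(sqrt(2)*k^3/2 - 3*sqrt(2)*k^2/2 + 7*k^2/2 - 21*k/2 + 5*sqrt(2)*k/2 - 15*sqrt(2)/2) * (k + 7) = sqrt(2)*k^4/2 + 2*sqrt(2)*k^3 + 7*k^3/2 - 8*sqrt(2)*k^2 + 14*k^2 - 147*k/2 + 10*sqrt(2)*k - 105*sqrt(2)/2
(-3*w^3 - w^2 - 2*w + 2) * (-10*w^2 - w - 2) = 30*w^5 + 13*w^4 + 27*w^3 - 16*w^2 + 2*w - 4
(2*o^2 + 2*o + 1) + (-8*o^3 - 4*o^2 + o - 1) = -8*o^3 - 2*o^2 + 3*o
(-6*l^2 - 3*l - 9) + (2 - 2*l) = -6*l^2 - 5*l - 7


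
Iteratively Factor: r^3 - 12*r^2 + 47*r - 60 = (r - 4)*(r^2 - 8*r + 15) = (r - 5)*(r - 4)*(r - 3)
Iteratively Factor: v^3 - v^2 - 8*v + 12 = (v + 3)*(v^2 - 4*v + 4) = (v - 2)*(v + 3)*(v - 2)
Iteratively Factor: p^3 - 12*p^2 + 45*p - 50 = (p - 5)*(p^2 - 7*p + 10) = (p - 5)^2*(p - 2)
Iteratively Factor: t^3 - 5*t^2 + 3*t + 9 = (t - 3)*(t^2 - 2*t - 3) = (t - 3)*(t + 1)*(t - 3)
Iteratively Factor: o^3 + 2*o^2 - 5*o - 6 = (o - 2)*(o^2 + 4*o + 3) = (o - 2)*(o + 3)*(o + 1)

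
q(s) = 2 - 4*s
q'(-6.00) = -4.00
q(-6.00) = 26.00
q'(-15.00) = -4.00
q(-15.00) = 62.00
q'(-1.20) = -4.00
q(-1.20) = 6.80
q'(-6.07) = -4.00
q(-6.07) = 26.28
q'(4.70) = -4.00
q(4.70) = -16.80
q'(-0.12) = -4.00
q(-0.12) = 2.48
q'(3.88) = -4.00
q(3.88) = -13.52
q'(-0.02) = -4.00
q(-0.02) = 2.08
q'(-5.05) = -4.00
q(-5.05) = 22.20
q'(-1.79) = -4.00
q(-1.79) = 9.16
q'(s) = -4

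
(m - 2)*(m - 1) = m^2 - 3*m + 2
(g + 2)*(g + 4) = g^2 + 6*g + 8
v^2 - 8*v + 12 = (v - 6)*(v - 2)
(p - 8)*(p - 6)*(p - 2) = p^3 - 16*p^2 + 76*p - 96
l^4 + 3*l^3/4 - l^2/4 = l^2*(l - 1/4)*(l + 1)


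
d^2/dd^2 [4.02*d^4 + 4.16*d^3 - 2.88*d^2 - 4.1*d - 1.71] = 48.24*d^2 + 24.96*d - 5.76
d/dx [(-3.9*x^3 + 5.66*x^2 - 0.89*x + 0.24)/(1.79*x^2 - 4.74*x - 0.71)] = (-6.981*x^4 + 36.972*x^3 - 16.9283*x^2 - 8.8964*x + 1.7695)/(3.2041*x^4 - 16.9692*x^3 + 19.9258*x^2 + 6.7308*x + 0.5041)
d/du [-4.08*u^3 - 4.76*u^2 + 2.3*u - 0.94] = -12.24*u^2 - 9.52*u + 2.3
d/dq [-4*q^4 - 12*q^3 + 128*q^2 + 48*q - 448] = -16*q^3 - 36*q^2 + 256*q + 48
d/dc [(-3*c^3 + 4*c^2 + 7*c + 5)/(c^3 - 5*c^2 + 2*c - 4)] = (11*c^4 - 26*c^3 + 64*c^2 + 18*c - 38)/(c^6 - 10*c^5 + 29*c^4 - 28*c^3 + 44*c^2 - 16*c + 16)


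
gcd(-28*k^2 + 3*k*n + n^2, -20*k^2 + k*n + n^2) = 4*k - n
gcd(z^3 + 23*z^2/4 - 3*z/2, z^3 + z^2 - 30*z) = z^2 + 6*z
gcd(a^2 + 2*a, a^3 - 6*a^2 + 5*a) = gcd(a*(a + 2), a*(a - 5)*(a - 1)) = a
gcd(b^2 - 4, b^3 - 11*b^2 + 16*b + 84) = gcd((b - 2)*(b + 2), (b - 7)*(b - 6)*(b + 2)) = b + 2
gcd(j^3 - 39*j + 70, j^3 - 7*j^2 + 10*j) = j^2 - 7*j + 10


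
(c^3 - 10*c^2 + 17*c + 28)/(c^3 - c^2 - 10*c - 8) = (c - 7)/(c + 2)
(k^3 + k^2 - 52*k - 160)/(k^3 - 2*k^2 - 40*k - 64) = (k + 5)/(k + 2)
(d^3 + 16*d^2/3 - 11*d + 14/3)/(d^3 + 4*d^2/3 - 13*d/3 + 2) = (d + 7)/(d + 3)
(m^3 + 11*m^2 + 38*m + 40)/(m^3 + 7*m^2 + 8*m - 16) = (m^2 + 7*m + 10)/(m^2 + 3*m - 4)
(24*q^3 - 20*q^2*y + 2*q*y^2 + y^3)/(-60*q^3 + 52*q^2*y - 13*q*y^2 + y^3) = (-12*q^2 + 4*q*y + y^2)/(30*q^2 - 11*q*y + y^2)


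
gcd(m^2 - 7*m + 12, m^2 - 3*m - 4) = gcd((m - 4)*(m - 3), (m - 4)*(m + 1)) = m - 4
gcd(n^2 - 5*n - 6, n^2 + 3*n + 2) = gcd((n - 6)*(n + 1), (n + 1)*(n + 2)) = n + 1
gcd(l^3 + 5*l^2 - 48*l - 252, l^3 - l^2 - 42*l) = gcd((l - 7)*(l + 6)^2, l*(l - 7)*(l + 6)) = l^2 - l - 42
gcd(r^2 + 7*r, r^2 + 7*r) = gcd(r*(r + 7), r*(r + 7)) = r^2 + 7*r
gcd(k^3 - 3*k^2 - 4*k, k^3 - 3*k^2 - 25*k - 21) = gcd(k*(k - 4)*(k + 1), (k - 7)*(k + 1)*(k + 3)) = k + 1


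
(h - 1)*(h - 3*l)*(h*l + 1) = h^3*l - 3*h^2*l^2 - h^2*l + h^2 + 3*h*l^2 - 3*h*l - h + 3*l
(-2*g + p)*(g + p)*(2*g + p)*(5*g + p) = -20*g^4 - 24*g^3*p + g^2*p^2 + 6*g*p^3 + p^4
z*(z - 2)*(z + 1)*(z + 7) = z^4 + 6*z^3 - 9*z^2 - 14*z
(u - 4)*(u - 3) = u^2 - 7*u + 12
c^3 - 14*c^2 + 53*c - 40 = (c - 8)*(c - 5)*(c - 1)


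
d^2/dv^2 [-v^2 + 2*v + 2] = -2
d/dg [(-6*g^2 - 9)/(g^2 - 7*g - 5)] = 3*(14*g^2 + 26*g - 21)/(g^4 - 14*g^3 + 39*g^2 + 70*g + 25)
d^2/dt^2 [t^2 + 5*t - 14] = 2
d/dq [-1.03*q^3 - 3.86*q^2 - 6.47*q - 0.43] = -3.09*q^2 - 7.72*q - 6.47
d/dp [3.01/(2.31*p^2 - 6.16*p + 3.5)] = (18.5416 - 13.9062*p)/(2.31*p^2 - 6.16*p + 3.5)^2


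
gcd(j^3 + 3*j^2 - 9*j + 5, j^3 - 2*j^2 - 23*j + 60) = j + 5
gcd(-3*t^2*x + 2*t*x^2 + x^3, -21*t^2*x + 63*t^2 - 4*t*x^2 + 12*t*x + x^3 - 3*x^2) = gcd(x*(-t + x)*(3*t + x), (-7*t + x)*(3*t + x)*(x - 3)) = 3*t + x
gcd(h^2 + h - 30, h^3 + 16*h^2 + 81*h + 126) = h + 6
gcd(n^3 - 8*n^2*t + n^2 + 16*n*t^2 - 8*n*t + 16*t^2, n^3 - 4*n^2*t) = -n + 4*t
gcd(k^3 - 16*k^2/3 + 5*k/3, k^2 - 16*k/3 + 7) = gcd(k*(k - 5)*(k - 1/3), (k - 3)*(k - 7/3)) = 1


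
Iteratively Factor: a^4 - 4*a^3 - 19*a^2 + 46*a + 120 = (a + 2)*(a^3 - 6*a^2 - 7*a + 60) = (a - 5)*(a + 2)*(a^2 - a - 12) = (a - 5)*(a + 2)*(a + 3)*(a - 4)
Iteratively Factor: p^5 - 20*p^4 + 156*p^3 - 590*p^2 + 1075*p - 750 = (p - 3)*(p^4 - 17*p^3 + 105*p^2 - 275*p + 250) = (p - 3)*(p - 2)*(p^3 - 15*p^2 + 75*p - 125) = (p - 5)*(p - 3)*(p - 2)*(p^2 - 10*p + 25) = (p - 5)^2*(p - 3)*(p - 2)*(p - 5)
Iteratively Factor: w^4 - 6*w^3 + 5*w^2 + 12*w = (w - 4)*(w^3 - 2*w^2 - 3*w) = w*(w - 4)*(w^2 - 2*w - 3) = w*(w - 4)*(w + 1)*(w - 3)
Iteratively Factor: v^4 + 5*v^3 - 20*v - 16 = (v + 4)*(v^3 + v^2 - 4*v - 4) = (v + 1)*(v + 4)*(v^2 - 4) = (v + 1)*(v + 2)*(v + 4)*(v - 2)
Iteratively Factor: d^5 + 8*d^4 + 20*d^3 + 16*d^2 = (d)*(d^4 + 8*d^3 + 20*d^2 + 16*d) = d*(d + 2)*(d^3 + 6*d^2 + 8*d) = d^2*(d + 2)*(d^2 + 6*d + 8) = d^2*(d + 2)^2*(d + 4)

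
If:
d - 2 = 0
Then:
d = 2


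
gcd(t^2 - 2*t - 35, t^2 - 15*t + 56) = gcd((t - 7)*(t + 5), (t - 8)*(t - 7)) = t - 7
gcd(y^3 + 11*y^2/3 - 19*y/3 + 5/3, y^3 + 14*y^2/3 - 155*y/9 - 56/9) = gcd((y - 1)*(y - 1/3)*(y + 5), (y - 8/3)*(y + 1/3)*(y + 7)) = 1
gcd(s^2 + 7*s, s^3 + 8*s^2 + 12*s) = s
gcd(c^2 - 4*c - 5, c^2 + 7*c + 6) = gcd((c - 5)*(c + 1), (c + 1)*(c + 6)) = c + 1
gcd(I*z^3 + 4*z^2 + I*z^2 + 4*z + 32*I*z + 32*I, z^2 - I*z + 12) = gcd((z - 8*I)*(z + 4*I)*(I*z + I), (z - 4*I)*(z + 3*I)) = 1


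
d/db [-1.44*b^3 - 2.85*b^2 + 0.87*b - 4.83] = -4.32*b^2 - 5.7*b + 0.87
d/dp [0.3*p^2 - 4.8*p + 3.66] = 0.6*p - 4.8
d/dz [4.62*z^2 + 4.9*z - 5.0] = 9.24*z + 4.9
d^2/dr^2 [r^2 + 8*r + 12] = 2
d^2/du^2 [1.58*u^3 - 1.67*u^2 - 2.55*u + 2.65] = 9.48*u - 3.34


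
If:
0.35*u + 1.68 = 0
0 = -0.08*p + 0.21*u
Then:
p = -12.60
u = -4.80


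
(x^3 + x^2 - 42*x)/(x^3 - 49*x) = (x - 6)/(x - 7)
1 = 1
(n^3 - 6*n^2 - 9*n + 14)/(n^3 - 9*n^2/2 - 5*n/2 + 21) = 2*(n^2 - 8*n + 7)/(2*n^2 - 13*n + 21)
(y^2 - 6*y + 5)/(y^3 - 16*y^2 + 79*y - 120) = (y - 1)/(y^2 - 11*y + 24)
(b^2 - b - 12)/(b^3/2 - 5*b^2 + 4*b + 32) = 2*(b + 3)/(b^2 - 6*b - 16)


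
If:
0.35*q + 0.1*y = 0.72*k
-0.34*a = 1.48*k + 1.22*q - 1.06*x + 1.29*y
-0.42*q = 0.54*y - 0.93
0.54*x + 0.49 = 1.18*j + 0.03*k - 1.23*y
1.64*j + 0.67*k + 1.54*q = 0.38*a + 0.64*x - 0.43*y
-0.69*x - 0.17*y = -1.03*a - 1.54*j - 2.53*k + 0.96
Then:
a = -9.15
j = 21.78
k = -15.20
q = -40.82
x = -30.40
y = 33.47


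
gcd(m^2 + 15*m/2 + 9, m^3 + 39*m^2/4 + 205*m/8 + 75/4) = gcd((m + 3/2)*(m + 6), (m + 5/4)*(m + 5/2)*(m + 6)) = m + 6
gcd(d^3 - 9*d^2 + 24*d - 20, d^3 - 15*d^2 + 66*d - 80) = d^2 - 7*d + 10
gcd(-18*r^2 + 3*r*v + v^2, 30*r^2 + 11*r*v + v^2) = 6*r + v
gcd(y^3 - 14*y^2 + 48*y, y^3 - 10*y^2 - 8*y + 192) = y^2 - 14*y + 48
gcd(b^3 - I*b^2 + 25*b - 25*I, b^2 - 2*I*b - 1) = b - I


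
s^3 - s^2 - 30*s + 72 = (s - 4)*(s - 3)*(s + 6)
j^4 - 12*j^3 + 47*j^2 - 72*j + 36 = (j - 6)*(j - 3)*(j - 2)*(j - 1)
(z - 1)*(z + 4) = z^2 + 3*z - 4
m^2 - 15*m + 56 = (m - 8)*(m - 7)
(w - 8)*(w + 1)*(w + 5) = w^3 - 2*w^2 - 43*w - 40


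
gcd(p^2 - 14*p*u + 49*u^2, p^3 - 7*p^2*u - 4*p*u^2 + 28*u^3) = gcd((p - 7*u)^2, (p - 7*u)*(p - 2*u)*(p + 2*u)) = p - 7*u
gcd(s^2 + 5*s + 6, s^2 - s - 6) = s + 2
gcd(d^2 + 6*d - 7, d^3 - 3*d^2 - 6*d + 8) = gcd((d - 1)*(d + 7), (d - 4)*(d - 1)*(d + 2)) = d - 1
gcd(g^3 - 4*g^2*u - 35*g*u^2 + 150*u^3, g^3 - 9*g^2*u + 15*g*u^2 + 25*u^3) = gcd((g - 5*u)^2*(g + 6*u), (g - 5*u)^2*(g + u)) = g^2 - 10*g*u + 25*u^2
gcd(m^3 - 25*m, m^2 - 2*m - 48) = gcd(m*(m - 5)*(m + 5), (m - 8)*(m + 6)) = 1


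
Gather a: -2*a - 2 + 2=-2*a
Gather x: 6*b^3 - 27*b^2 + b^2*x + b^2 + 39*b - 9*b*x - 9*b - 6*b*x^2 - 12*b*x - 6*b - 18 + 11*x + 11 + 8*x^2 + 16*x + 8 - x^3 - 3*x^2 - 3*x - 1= 6*b^3 - 26*b^2 + 24*b - x^3 + x^2*(5 - 6*b) + x*(b^2 - 21*b + 24)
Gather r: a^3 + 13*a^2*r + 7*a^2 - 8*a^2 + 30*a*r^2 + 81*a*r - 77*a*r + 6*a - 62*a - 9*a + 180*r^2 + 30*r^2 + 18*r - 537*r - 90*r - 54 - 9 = a^3 - a^2 - 65*a + r^2*(30*a + 210) + r*(13*a^2 + 4*a - 609) - 63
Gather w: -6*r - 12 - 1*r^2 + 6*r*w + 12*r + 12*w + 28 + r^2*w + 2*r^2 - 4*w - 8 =r^2 + 6*r + w*(r^2 + 6*r + 8) + 8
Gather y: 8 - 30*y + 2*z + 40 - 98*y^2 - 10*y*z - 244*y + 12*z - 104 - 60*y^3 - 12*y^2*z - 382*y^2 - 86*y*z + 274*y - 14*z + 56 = -60*y^3 + y^2*(-12*z - 480) - 96*y*z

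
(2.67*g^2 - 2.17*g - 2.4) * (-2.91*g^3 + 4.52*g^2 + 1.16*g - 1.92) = -7.7697*g^5 + 18.3831*g^4 + 0.2728*g^3 - 18.4916*g^2 + 1.3824*g + 4.608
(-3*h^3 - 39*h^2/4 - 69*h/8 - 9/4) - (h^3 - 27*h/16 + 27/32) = -4*h^3 - 39*h^2/4 - 111*h/16 - 99/32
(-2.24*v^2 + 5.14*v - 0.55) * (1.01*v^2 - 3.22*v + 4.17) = -2.2624*v^4 + 12.4042*v^3 - 26.4471*v^2 + 23.2048*v - 2.2935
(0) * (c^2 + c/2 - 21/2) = 0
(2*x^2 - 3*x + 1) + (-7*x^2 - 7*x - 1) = -5*x^2 - 10*x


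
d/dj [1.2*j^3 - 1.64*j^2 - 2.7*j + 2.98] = 3.6*j^2 - 3.28*j - 2.7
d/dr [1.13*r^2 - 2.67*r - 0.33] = 2.26*r - 2.67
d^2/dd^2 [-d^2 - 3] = -2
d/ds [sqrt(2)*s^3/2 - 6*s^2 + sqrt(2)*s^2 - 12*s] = 3*sqrt(2)*s^2/2 - 12*s + 2*sqrt(2)*s - 12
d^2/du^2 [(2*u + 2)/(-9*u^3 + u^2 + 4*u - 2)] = 4*(-(u + 1)*(-27*u^2 + 2*u + 4)^2 + (27*u^2 - 2*u + (u + 1)*(27*u - 1) - 4)*(9*u^3 - u^2 - 4*u + 2))/(9*u^3 - u^2 - 4*u + 2)^3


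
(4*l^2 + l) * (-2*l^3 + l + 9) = -8*l^5 - 2*l^4 + 4*l^3 + 37*l^2 + 9*l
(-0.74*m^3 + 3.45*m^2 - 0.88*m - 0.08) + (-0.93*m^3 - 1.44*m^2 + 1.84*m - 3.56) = -1.67*m^3 + 2.01*m^2 + 0.96*m - 3.64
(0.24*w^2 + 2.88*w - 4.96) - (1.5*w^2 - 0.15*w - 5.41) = -1.26*w^2 + 3.03*w + 0.45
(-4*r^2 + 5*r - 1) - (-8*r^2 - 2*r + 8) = 4*r^2 + 7*r - 9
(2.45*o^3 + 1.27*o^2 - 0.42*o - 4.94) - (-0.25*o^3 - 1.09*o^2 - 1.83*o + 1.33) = 2.7*o^3 + 2.36*o^2 + 1.41*o - 6.27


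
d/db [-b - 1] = -1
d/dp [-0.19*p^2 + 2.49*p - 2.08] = 2.49 - 0.38*p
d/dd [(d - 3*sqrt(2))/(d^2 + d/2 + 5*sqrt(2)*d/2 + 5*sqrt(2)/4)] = 4*(4*d^2 + 2*d + 10*sqrt(2)*d - 2*(d - 3*sqrt(2))*(4*d + 1 + 5*sqrt(2)) + 5*sqrt(2))/(4*d^2 + 2*d + 10*sqrt(2)*d + 5*sqrt(2))^2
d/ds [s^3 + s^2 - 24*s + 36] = 3*s^2 + 2*s - 24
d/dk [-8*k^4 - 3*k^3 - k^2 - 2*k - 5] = -32*k^3 - 9*k^2 - 2*k - 2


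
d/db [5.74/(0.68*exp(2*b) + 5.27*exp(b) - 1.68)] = (-7.8064*exp(b) - 30.2498)*exp(b)/(0.68*exp(2*b) + 5.27*exp(b) - 1.68)^2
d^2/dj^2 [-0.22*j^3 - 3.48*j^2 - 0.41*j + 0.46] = -1.32*j - 6.96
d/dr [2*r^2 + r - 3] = 4*r + 1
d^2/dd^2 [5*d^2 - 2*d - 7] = 10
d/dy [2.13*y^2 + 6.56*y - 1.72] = 4.26*y + 6.56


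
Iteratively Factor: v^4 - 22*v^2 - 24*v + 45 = (v + 3)*(v^3 - 3*v^2 - 13*v + 15) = (v - 1)*(v + 3)*(v^2 - 2*v - 15) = (v - 1)*(v + 3)^2*(v - 5)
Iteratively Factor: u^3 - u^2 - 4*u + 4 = (u + 2)*(u^2 - 3*u + 2) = (u - 1)*(u + 2)*(u - 2)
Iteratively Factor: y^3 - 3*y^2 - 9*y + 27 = (y - 3)*(y^2 - 9) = (y - 3)^2*(y + 3)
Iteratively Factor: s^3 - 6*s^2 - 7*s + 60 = (s + 3)*(s^2 - 9*s + 20) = (s - 5)*(s + 3)*(s - 4)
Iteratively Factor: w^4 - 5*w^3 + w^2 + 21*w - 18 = (w - 3)*(w^3 - 2*w^2 - 5*w + 6) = (w - 3)^2*(w^2 + w - 2) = (w - 3)^2*(w + 2)*(w - 1)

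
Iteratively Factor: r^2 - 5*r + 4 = (r - 1)*(r - 4)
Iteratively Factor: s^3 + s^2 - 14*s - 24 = (s + 3)*(s^2 - 2*s - 8) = (s - 4)*(s + 3)*(s + 2)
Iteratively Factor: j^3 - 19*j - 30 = (j - 5)*(j^2 + 5*j + 6) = (j - 5)*(j + 2)*(j + 3)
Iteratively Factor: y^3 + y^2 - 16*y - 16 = (y + 4)*(y^2 - 3*y - 4) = (y + 1)*(y + 4)*(y - 4)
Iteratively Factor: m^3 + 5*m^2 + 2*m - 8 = (m + 4)*(m^2 + m - 2) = (m + 2)*(m + 4)*(m - 1)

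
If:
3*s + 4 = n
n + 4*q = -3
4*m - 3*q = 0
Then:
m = -9*s/16 - 21/16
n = 3*s + 4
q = -3*s/4 - 7/4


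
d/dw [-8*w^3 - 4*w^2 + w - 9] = -24*w^2 - 8*w + 1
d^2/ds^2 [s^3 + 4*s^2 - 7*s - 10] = 6*s + 8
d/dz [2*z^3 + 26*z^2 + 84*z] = 6*z^2 + 52*z + 84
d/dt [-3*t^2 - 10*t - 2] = -6*t - 10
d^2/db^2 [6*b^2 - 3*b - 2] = 12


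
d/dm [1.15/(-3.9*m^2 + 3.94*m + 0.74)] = (8.97*m - 4.531)/(-3.9*m^2 + 3.94*m + 0.74)^2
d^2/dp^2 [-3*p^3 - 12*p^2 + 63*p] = -18*p - 24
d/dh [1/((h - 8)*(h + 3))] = (5 - 2*h)/(h^4 - 10*h^3 - 23*h^2 + 240*h + 576)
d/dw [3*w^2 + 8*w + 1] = 6*w + 8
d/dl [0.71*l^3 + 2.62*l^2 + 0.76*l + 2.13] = 2.13*l^2 + 5.24*l + 0.76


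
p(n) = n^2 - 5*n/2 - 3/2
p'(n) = 2*n - 5/2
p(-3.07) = 15.60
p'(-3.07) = -8.64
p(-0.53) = 0.11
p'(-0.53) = -3.56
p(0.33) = -2.22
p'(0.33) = -1.84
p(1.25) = -3.06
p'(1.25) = 0.00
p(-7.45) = 72.63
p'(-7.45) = -17.40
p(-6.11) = 51.11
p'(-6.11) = -14.72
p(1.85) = -2.70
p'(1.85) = 1.20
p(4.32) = 6.36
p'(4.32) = 6.14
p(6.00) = 19.50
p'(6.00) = 9.50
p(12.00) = 112.50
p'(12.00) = 21.50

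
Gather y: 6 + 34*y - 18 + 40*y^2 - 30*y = 40*y^2 + 4*y - 12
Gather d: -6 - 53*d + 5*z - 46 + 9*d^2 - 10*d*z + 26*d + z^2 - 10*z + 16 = 9*d^2 + d*(-10*z - 27) + z^2 - 5*z - 36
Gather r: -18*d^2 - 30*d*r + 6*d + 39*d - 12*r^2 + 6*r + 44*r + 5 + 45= -18*d^2 + 45*d - 12*r^2 + r*(50 - 30*d) + 50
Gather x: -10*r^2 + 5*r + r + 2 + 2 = -10*r^2 + 6*r + 4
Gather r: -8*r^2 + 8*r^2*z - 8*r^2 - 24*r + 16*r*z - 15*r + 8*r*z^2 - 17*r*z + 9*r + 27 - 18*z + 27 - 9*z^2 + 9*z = r^2*(8*z - 16) + r*(8*z^2 - z - 30) - 9*z^2 - 9*z + 54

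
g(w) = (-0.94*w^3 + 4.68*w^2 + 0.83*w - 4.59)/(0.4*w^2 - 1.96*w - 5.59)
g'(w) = (1.96 - 0.8*w)*(-0.94*w^3 + 4.68*w^2 + 0.83*w - 4.59)/(0.4*w^2 - 1.96*w - 5.59)^2 + (-2.82*w^2 + 9.36*w + 0.83)/(0.4*w^2 - 1.96*w - 5.59)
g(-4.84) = 15.65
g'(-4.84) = -1.45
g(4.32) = -1.60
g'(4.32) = 1.36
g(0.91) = 0.09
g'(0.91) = -1.01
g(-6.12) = 17.82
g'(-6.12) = -1.87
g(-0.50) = 0.82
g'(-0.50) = 0.58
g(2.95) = -1.83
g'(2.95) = -0.59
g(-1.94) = -64.77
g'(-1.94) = 905.26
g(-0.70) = 0.64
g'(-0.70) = 1.37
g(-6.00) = 17.60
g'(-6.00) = -1.84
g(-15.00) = 36.98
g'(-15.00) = -2.27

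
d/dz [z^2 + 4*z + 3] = 2*z + 4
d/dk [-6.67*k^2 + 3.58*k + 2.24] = 3.58 - 13.34*k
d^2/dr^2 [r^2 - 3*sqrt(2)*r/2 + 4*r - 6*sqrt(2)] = 2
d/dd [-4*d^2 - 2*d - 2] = -8*d - 2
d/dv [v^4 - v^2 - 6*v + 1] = 4*v^3 - 2*v - 6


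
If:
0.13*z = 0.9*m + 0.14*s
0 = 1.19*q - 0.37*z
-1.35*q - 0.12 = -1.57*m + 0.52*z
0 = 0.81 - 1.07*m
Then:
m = 0.76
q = 0.35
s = -3.81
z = 1.14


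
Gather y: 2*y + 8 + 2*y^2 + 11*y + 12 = 2*y^2 + 13*y + 20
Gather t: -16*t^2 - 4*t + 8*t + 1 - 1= -16*t^2 + 4*t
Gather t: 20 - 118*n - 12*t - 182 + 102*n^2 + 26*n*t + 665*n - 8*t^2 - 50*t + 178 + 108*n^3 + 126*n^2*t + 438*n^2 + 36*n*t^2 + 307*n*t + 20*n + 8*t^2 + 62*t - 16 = 108*n^3 + 540*n^2 + 36*n*t^2 + 567*n + t*(126*n^2 + 333*n)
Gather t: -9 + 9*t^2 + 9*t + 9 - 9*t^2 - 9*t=0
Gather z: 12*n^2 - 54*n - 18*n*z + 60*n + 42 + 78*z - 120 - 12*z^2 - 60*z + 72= 12*n^2 + 6*n - 12*z^2 + z*(18 - 18*n) - 6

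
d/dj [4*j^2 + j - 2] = 8*j + 1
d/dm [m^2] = 2*m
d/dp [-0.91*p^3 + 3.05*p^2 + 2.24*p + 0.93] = -2.73*p^2 + 6.1*p + 2.24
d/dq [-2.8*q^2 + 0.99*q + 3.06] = 0.99 - 5.6*q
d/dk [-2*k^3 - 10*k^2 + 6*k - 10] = -6*k^2 - 20*k + 6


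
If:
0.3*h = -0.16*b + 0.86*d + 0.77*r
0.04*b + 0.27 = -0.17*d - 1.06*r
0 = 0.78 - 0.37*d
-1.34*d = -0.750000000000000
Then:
No Solution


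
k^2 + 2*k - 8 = (k - 2)*(k + 4)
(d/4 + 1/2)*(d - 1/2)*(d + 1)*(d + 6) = d^4/4 + 17*d^3/8 + 31*d^2/8 + d/2 - 3/2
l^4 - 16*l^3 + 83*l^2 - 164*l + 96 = (l - 8)*(l - 4)*(l - 3)*(l - 1)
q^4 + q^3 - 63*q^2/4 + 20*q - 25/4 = (q - 5/2)*(q - 1)*(q - 1/2)*(q + 5)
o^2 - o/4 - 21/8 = (o - 7/4)*(o + 3/2)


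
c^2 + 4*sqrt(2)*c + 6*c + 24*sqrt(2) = (c + 6)*(c + 4*sqrt(2))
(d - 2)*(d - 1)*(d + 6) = d^3 + 3*d^2 - 16*d + 12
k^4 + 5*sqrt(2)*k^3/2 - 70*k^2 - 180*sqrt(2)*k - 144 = (k - 6*sqrt(2))*(k + sqrt(2)/2)*(k + 2*sqrt(2))*(k + 6*sqrt(2))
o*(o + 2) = o^2 + 2*o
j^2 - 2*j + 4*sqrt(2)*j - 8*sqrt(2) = (j - 2)*(j + 4*sqrt(2))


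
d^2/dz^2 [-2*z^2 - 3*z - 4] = -4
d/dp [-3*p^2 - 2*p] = -6*p - 2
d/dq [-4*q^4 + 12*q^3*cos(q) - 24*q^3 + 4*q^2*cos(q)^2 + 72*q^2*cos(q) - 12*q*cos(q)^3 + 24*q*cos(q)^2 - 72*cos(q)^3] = -12*q^3*sin(q) - 16*q^3 - 72*q^2*sin(q) - 4*q^2*sin(2*q) + 36*q^2*cos(q) - 72*q^2 + 36*q*sin(q)*cos(q)^2 - 24*q*sin(2*q) + 8*q*cos(q)^2 + 144*q*cos(q) + 216*sin(q)*cos(q)^2 - 12*cos(q)^3 + 24*cos(q)^2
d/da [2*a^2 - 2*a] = 4*a - 2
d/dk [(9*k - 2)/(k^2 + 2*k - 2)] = (-9*k^2 + 4*k - 14)/(k^4 + 4*k^3 - 8*k + 4)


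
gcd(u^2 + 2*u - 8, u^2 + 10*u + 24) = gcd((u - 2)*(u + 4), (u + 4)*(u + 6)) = u + 4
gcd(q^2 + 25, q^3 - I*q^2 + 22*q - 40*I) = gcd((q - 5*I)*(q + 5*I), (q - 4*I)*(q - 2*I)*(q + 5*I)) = q + 5*I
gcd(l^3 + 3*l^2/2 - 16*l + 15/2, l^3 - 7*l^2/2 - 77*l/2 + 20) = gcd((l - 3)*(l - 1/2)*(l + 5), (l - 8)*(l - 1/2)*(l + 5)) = l^2 + 9*l/2 - 5/2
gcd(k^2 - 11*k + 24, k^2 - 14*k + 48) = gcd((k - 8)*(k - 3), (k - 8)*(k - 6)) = k - 8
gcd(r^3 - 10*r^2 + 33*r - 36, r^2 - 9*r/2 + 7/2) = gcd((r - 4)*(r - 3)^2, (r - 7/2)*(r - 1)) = 1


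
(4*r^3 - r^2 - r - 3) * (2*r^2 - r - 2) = 8*r^5 - 6*r^4 - 9*r^3 - 3*r^2 + 5*r + 6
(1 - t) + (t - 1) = 0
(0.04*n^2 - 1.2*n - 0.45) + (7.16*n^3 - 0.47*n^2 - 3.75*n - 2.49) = 7.16*n^3 - 0.43*n^2 - 4.95*n - 2.94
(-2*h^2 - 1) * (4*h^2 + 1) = -8*h^4 - 6*h^2 - 1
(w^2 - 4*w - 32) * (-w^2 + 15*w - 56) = -w^4 + 19*w^3 - 84*w^2 - 256*w + 1792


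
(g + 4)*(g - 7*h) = g^2 - 7*g*h + 4*g - 28*h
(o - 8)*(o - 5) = o^2 - 13*o + 40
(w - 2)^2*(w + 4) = w^3 - 12*w + 16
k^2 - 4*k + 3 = (k - 3)*(k - 1)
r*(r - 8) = r^2 - 8*r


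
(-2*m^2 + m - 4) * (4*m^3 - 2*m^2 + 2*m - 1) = -8*m^5 + 8*m^4 - 22*m^3 + 12*m^2 - 9*m + 4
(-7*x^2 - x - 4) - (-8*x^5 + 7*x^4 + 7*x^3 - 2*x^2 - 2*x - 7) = 8*x^5 - 7*x^4 - 7*x^3 - 5*x^2 + x + 3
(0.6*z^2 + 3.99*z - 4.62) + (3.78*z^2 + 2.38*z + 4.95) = 4.38*z^2 + 6.37*z + 0.33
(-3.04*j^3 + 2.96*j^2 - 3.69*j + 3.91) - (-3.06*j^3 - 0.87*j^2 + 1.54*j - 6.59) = 0.02*j^3 + 3.83*j^2 - 5.23*j + 10.5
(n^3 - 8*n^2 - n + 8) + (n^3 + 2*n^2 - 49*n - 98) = 2*n^3 - 6*n^2 - 50*n - 90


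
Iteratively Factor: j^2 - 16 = (j + 4)*(j - 4)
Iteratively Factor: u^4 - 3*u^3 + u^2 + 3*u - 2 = (u - 1)*(u^3 - 2*u^2 - u + 2) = (u - 2)*(u - 1)*(u^2 - 1) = (u - 2)*(u - 1)*(u + 1)*(u - 1)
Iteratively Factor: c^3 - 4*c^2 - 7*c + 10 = (c - 5)*(c^2 + c - 2) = (c - 5)*(c - 1)*(c + 2)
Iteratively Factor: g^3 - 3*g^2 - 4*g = (g)*(g^2 - 3*g - 4) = g*(g + 1)*(g - 4)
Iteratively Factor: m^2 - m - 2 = (m - 2)*(m + 1)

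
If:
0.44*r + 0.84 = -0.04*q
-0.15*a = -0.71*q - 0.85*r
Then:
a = -46.4*r - 99.4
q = -11.0*r - 21.0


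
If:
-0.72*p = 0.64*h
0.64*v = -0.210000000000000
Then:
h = -1.125*p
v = -0.33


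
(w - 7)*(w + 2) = w^2 - 5*w - 14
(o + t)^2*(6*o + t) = 6*o^3 + 13*o^2*t + 8*o*t^2 + t^3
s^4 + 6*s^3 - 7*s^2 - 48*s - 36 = (s - 3)*(s + 1)*(s + 2)*(s + 6)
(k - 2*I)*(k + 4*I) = k^2 + 2*I*k + 8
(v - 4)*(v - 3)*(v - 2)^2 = v^4 - 11*v^3 + 44*v^2 - 76*v + 48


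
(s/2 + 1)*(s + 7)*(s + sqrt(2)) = s^3/2 + sqrt(2)*s^2/2 + 9*s^2/2 + 9*sqrt(2)*s/2 + 7*s + 7*sqrt(2)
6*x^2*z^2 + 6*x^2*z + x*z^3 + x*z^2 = z*(6*x + z)*(x*z + x)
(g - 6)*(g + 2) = g^2 - 4*g - 12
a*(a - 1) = a^2 - a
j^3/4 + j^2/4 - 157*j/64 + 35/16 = (j/4 + 1)*(j - 7/4)*(j - 5/4)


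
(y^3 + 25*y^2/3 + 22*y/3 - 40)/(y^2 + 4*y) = y + 13/3 - 10/y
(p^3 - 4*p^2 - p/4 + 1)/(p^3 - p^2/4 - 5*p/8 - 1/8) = 2*(2*p^2 - 9*p + 4)/(4*p^2 - 3*p - 1)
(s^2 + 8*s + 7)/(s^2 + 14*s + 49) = (s + 1)/(s + 7)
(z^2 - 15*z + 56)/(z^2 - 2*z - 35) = (z - 8)/(z + 5)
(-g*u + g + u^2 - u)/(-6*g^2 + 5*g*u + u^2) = (u - 1)/(6*g + u)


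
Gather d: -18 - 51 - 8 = -77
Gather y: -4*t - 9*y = -4*t - 9*y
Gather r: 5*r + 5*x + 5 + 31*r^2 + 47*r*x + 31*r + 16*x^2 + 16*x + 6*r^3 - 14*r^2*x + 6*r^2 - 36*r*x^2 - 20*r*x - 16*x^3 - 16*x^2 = 6*r^3 + r^2*(37 - 14*x) + r*(-36*x^2 + 27*x + 36) - 16*x^3 + 21*x + 5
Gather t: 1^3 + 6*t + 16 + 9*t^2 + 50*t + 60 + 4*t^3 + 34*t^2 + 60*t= 4*t^3 + 43*t^2 + 116*t + 77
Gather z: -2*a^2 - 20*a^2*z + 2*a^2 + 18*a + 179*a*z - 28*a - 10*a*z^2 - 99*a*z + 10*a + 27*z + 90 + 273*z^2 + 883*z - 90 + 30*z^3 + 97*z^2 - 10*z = 30*z^3 + z^2*(370 - 10*a) + z*(-20*a^2 + 80*a + 900)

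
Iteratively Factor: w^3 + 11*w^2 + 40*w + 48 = (w + 3)*(w^2 + 8*w + 16) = (w + 3)*(w + 4)*(w + 4)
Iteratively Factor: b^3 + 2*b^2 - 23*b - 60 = (b + 4)*(b^2 - 2*b - 15) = (b - 5)*(b + 4)*(b + 3)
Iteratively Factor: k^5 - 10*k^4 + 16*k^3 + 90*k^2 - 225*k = (k + 3)*(k^4 - 13*k^3 + 55*k^2 - 75*k) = (k - 3)*(k + 3)*(k^3 - 10*k^2 + 25*k) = k*(k - 3)*(k + 3)*(k^2 - 10*k + 25) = k*(k - 5)*(k - 3)*(k + 3)*(k - 5)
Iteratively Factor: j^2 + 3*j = (j + 3)*(j)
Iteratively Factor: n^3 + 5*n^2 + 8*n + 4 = (n + 2)*(n^2 + 3*n + 2) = (n + 2)^2*(n + 1)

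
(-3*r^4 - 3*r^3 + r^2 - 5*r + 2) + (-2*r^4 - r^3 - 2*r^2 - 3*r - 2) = -5*r^4 - 4*r^3 - r^2 - 8*r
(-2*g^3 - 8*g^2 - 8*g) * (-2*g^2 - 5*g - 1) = 4*g^5 + 26*g^4 + 58*g^3 + 48*g^2 + 8*g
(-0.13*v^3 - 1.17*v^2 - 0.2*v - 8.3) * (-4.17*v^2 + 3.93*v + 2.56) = 0.5421*v^5 + 4.368*v^4 - 4.0969*v^3 + 30.8298*v^2 - 33.131*v - 21.248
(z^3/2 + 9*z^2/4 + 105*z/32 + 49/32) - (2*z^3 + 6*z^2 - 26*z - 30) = -3*z^3/2 - 15*z^2/4 + 937*z/32 + 1009/32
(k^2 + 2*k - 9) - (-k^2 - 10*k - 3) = 2*k^2 + 12*k - 6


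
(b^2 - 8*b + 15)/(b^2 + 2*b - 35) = (b - 3)/(b + 7)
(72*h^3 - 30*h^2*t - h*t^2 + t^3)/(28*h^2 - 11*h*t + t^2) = (-18*h^2 + 3*h*t + t^2)/(-7*h + t)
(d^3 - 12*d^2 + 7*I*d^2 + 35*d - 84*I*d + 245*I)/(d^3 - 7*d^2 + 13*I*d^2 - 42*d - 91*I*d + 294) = (d - 5)/(d + 6*I)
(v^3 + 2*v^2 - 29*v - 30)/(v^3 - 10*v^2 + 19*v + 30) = (v + 6)/(v - 6)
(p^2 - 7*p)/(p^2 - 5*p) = (p - 7)/(p - 5)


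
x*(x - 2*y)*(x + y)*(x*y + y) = x^4*y - x^3*y^2 + x^3*y - 2*x^2*y^3 - x^2*y^2 - 2*x*y^3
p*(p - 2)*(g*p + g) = g*p^3 - g*p^2 - 2*g*p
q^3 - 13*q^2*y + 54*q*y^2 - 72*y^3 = (q - 6*y)*(q - 4*y)*(q - 3*y)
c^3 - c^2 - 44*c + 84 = (c - 6)*(c - 2)*(c + 7)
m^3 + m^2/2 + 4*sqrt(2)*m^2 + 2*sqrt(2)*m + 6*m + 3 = (m + 1/2)*(m + sqrt(2))*(m + 3*sqrt(2))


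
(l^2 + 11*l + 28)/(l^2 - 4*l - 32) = (l + 7)/(l - 8)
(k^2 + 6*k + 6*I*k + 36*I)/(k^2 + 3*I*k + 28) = (k^2 + 6*k*(1 + I) + 36*I)/(k^2 + 3*I*k + 28)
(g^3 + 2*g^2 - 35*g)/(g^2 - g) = (g^2 + 2*g - 35)/(g - 1)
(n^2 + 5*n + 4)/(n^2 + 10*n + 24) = (n + 1)/(n + 6)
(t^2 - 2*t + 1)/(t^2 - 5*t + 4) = (t - 1)/(t - 4)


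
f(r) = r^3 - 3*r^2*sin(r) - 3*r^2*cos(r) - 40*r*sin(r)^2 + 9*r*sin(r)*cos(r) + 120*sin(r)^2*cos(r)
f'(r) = 3*r^2*sin(r) - 3*r^2*cos(r) + 3*r^2 - 9*r*sin(r)^2 - 80*r*sin(r)*cos(r) - 6*r*sin(r) + 9*r*cos(r)^2 - 6*r*cos(r) - 120*sin(r)^3 - 40*sin(r)^2 + 240*sin(r)*cos(r)^2 + 9*sin(r)*cos(r)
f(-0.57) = 37.91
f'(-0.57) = -110.87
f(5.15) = 29.87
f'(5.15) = 130.98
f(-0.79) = 61.64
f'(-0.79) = -98.47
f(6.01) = 118.84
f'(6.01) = 57.98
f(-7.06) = -141.11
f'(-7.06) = -413.25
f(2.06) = -112.35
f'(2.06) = 12.21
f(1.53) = -59.37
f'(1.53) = -173.37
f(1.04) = 15.01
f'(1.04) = -94.77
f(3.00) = 41.39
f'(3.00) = 163.08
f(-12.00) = -2205.89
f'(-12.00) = 853.23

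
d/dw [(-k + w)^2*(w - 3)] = (k - w)*(k - 3*w + 6)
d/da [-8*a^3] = -24*a^2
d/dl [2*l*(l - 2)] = 4*l - 4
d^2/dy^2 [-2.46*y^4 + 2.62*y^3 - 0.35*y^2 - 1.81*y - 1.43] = -29.52*y^2 + 15.72*y - 0.7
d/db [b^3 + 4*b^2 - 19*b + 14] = 3*b^2 + 8*b - 19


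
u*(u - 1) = u^2 - u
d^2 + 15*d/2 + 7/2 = (d + 1/2)*(d + 7)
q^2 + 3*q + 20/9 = (q + 4/3)*(q + 5/3)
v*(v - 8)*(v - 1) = v^3 - 9*v^2 + 8*v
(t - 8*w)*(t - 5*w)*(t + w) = t^3 - 12*t^2*w + 27*t*w^2 + 40*w^3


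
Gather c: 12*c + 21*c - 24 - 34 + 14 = 33*c - 44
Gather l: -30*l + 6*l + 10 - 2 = 8 - 24*l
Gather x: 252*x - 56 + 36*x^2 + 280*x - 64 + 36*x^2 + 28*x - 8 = 72*x^2 + 560*x - 128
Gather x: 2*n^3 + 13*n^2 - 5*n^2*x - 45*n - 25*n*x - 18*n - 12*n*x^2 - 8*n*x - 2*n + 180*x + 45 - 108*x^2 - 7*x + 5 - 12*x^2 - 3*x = 2*n^3 + 13*n^2 - 65*n + x^2*(-12*n - 120) + x*(-5*n^2 - 33*n + 170) + 50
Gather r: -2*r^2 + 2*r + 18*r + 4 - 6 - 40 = -2*r^2 + 20*r - 42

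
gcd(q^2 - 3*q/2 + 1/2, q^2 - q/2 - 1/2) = q - 1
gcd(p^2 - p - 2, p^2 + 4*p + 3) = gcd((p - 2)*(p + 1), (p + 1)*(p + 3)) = p + 1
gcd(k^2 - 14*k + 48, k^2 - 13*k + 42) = k - 6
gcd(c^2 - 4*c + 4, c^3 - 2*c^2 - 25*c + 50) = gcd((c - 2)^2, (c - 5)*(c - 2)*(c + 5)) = c - 2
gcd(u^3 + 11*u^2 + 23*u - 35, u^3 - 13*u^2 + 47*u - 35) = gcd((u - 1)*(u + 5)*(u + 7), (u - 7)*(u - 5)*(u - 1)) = u - 1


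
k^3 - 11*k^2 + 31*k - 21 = (k - 7)*(k - 3)*(k - 1)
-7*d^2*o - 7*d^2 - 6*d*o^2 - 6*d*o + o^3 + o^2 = (-7*d + o)*(d + o)*(o + 1)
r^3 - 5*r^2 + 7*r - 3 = (r - 3)*(r - 1)^2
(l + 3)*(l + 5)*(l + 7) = l^3 + 15*l^2 + 71*l + 105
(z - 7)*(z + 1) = z^2 - 6*z - 7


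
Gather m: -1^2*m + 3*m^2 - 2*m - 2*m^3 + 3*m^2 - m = -2*m^3 + 6*m^2 - 4*m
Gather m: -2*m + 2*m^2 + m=2*m^2 - m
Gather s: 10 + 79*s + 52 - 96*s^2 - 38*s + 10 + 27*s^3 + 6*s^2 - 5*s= 27*s^3 - 90*s^2 + 36*s + 72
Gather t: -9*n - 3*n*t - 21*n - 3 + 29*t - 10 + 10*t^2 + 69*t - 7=-30*n + 10*t^2 + t*(98 - 3*n) - 20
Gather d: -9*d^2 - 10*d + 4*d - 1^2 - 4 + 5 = -9*d^2 - 6*d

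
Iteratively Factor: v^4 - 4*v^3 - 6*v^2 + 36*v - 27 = (v + 3)*(v^3 - 7*v^2 + 15*v - 9) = (v - 3)*(v + 3)*(v^2 - 4*v + 3) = (v - 3)*(v - 1)*(v + 3)*(v - 3)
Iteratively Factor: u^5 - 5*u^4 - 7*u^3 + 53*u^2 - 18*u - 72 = (u + 3)*(u^4 - 8*u^3 + 17*u^2 + 2*u - 24) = (u - 3)*(u + 3)*(u^3 - 5*u^2 + 2*u + 8) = (u - 3)*(u - 2)*(u + 3)*(u^2 - 3*u - 4) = (u - 4)*(u - 3)*(u - 2)*(u + 3)*(u + 1)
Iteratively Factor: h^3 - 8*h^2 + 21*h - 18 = (h - 2)*(h^2 - 6*h + 9) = (h - 3)*(h - 2)*(h - 3)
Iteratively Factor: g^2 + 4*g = (g + 4)*(g)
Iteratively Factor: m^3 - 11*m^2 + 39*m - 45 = (m - 5)*(m^2 - 6*m + 9) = (m - 5)*(m - 3)*(m - 3)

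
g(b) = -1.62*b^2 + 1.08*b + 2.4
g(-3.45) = -20.61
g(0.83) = 2.18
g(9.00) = -119.10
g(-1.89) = -5.43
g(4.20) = -21.64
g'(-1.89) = 7.20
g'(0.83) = -1.61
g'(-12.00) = 39.96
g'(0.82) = -1.58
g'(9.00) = -28.08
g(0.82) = 2.20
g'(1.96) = -5.27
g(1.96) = -1.71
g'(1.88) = -5.01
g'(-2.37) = 8.76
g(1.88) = -1.30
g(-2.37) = -9.26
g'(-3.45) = 12.26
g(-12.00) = -243.84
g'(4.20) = -12.53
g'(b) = 1.08 - 3.24*b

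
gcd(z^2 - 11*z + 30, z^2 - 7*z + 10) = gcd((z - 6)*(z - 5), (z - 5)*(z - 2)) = z - 5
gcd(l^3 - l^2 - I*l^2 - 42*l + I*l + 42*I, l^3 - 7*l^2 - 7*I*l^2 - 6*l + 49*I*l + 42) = l^2 + l*(-7 - I) + 7*I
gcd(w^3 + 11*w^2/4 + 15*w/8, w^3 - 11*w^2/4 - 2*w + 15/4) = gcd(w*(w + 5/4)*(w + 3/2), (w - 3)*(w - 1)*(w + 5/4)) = w + 5/4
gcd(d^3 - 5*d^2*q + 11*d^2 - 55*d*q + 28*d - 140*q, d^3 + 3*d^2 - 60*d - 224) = d^2 + 11*d + 28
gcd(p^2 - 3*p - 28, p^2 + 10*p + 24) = p + 4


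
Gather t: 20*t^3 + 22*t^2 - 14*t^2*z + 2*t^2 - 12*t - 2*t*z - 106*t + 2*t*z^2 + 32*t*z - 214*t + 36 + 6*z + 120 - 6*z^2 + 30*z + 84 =20*t^3 + t^2*(24 - 14*z) + t*(2*z^2 + 30*z - 332) - 6*z^2 + 36*z + 240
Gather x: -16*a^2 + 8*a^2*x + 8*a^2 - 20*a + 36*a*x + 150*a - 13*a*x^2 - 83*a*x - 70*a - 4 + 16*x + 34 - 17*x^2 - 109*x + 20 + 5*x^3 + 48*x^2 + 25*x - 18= -8*a^2 + 60*a + 5*x^3 + x^2*(31 - 13*a) + x*(8*a^2 - 47*a - 68) + 32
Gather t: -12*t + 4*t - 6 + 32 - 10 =16 - 8*t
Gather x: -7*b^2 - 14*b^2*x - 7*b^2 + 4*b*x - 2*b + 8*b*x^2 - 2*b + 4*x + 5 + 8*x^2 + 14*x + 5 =-14*b^2 - 4*b + x^2*(8*b + 8) + x*(-14*b^2 + 4*b + 18) + 10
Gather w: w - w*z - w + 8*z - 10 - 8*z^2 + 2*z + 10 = -w*z - 8*z^2 + 10*z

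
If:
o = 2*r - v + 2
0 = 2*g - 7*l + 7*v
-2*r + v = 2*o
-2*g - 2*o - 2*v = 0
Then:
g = -v - 2/3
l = 5*v/7 - 4/21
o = 2/3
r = v/2 - 2/3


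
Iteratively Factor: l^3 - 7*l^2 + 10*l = (l)*(l^2 - 7*l + 10) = l*(l - 2)*(l - 5)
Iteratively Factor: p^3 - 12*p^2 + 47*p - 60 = (p - 3)*(p^2 - 9*p + 20) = (p - 4)*(p - 3)*(p - 5)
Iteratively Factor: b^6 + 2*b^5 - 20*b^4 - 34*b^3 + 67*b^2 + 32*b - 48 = (b + 1)*(b^5 + b^4 - 21*b^3 - 13*b^2 + 80*b - 48) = (b + 1)*(b + 4)*(b^4 - 3*b^3 - 9*b^2 + 23*b - 12) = (b - 1)*(b + 1)*(b + 4)*(b^3 - 2*b^2 - 11*b + 12) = (b - 4)*(b - 1)*(b + 1)*(b + 4)*(b^2 + 2*b - 3) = (b - 4)*(b - 1)*(b + 1)*(b + 3)*(b + 4)*(b - 1)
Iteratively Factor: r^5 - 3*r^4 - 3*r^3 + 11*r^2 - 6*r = (r - 1)*(r^4 - 2*r^3 - 5*r^2 + 6*r) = (r - 1)*(r + 2)*(r^3 - 4*r^2 + 3*r) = (r - 3)*(r - 1)*(r + 2)*(r^2 - r) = (r - 3)*(r - 1)^2*(r + 2)*(r)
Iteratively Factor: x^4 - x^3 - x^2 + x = (x - 1)*(x^3 - x) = x*(x - 1)*(x^2 - 1) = x*(x - 1)^2*(x + 1)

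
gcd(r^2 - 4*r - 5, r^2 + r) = r + 1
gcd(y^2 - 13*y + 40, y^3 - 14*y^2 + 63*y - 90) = y - 5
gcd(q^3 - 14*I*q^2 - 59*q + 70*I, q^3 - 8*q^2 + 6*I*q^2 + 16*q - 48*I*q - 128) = q - 2*I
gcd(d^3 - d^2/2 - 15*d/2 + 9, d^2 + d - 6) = d^2 + d - 6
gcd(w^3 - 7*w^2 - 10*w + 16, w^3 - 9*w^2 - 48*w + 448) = w - 8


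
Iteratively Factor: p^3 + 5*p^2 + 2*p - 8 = (p - 1)*(p^2 + 6*p + 8) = (p - 1)*(p + 2)*(p + 4)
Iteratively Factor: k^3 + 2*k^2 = (k)*(k^2 + 2*k) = k^2*(k + 2)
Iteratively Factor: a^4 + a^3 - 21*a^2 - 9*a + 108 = (a - 3)*(a^3 + 4*a^2 - 9*a - 36) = (a - 3)^2*(a^2 + 7*a + 12) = (a - 3)^2*(a + 4)*(a + 3)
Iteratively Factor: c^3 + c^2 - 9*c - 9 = (c + 1)*(c^2 - 9) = (c + 1)*(c + 3)*(c - 3)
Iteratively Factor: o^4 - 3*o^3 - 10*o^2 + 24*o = (o - 4)*(o^3 + o^2 - 6*o) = (o - 4)*(o + 3)*(o^2 - 2*o) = (o - 4)*(o - 2)*(o + 3)*(o)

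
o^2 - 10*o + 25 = (o - 5)^2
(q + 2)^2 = q^2 + 4*q + 4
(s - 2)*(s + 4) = s^2 + 2*s - 8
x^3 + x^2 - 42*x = x*(x - 6)*(x + 7)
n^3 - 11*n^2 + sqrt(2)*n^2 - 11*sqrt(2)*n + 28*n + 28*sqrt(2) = (n - 7)*(n - 4)*(n + sqrt(2))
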